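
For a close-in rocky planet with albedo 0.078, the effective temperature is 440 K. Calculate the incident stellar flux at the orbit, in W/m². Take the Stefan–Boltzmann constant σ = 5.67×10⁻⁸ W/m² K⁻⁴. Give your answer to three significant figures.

9220 W/m²

From S(1−α)/4 = σT⁴: S = 4σT⁴/(1−α).
The emitted flux is σT⁴ = 2125 W/m².
S = 4·2125/0.922 = 9220 W/m².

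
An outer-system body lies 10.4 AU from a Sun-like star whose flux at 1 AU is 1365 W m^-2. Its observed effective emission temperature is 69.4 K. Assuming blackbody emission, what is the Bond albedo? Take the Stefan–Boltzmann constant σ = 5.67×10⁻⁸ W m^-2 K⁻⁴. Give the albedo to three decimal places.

Irradiance scales as 1/d², so S = 1365 W m^-2 × (1/10.4)² = 12.62 W m^-2.
From σT⁴ = S(1−α)/4 we invert for α: 1−α = 4σT⁴/S.
4σT⁴ = 4·5.67×10⁻⁸·(69.4)⁴ = 5.261 W m^-2.
1−α = 5.261/12.62 = 0.4169, so α = 0.5831.

0.583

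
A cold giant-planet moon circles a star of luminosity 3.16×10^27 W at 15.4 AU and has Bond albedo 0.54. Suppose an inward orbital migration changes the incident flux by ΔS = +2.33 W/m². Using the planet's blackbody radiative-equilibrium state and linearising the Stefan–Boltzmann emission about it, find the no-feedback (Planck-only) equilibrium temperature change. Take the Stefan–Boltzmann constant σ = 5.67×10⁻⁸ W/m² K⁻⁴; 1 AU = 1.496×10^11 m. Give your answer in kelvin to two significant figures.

1.2 kelvin

d = 15.4 × 1.496×10^11 m = 2.304×10^12 m.
Flux at the orbit: S = L/(4πd²) = 3.16×10^27/(4π·(2.30×10^12)²) = 47.38 W/m².
Reference equilibrium: T_e = [S(1−α)/(4σ)]^(1/4) = 99.01 K.
Only a fraction (1−α) is absorbed and it's spread over 4πR², so ΔF = (1−α)ΔS/4 = 0.2679 W/m².
Planck response: λ_P = 4σT_e³ = 4·5.67×10⁻⁸·(99.01)³ = 0.2201 W/m²/K.
ΔT₀ = ΔF/λ_P = 0.2679/0.2201 = 1.22 K.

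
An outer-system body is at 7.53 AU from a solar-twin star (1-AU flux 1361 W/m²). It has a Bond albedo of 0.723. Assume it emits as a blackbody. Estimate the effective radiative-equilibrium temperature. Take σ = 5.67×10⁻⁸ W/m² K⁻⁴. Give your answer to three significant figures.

Irradiance scales as 1/d², so S = 1361 W/m² × (1/7.53)² = 24.00 W/m².
Absorbed flux (global mean): S(1−α)/4 = 24.00·0.277/4 = 1.662 W/m².
In equilibrium σT⁴ equals this, so T = 73.58 K.

73.6 K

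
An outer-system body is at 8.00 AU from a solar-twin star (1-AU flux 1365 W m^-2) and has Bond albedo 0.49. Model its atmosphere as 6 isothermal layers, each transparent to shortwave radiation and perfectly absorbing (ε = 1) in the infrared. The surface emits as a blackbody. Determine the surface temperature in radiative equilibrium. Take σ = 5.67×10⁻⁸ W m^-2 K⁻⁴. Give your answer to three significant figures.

135 kelvin

Irradiance scales as 1/d², so S = 1365 W m^-2 × (1/8.00)² = 21.33 W m^-2.
The effective emission temperature is T_e = [S(1−α)/(4σ)]^¼ = 83.22 K.
Layer-by-layer balance gives σT_s⁴ = (N+1)σT_e⁴, so T_s = 7^¼·83.22 = 135.4 K.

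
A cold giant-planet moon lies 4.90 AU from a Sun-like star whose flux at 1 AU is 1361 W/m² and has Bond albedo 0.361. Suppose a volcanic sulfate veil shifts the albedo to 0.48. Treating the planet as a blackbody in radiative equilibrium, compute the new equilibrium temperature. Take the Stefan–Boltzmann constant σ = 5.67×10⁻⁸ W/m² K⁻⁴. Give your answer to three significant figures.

107 K

Irradiance scales as 1/d², so S = 1361 W/m² × (1/4.90)² = 56.68 W/m².
New equilibrium: T₂ = [(1−0.48)·56.68/(4σ)]^(1/4) = 106.8 K.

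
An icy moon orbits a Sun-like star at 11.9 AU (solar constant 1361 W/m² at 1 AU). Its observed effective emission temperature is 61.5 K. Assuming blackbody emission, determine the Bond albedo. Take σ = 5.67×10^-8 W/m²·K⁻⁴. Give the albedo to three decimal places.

By the inverse-square law, S = 1361/11.9² = 9.611 W/m².
From σT⁴ = S(1−α)/4 we invert for α: 1−α = 4σT⁴/S.
σT⁴ = 0.8111 W/m², so 4σT⁴ = 3.244 W/m².
Hence α = 1 − 3.244/9.611 = 0.6624.

0.662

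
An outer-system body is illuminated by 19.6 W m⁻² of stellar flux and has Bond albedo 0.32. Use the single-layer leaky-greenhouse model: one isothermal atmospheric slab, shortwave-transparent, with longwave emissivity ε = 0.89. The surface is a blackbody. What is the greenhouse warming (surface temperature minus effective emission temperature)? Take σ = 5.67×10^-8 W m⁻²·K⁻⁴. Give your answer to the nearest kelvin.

At the top of the atmosphere, σT_e⁴ = S(1−α)/4 = 3.332 W m⁻², giving T_e = 87.55 K.
For a single slab of emissivity ε, T_s⁴ = 2T_e⁴/(2−ε); thus T_s = 87.55·(1.802)^(1/4) = 101.4 K.
T_s − T_e = 101.4 − 87.55 = 13.88 K.

14 kelvin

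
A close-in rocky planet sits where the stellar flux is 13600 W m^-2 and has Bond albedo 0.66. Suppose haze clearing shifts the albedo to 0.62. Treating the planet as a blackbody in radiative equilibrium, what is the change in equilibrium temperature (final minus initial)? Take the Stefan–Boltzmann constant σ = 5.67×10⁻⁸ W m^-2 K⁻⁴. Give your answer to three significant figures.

Before: T₁ = [13600·0.34/(4σ)]^(1/4) = 377.9 K.
With α = 0.62, T₂ = 388.5 K.
ΔT = T₂ − T₁ = 10.65 K.

10.7 K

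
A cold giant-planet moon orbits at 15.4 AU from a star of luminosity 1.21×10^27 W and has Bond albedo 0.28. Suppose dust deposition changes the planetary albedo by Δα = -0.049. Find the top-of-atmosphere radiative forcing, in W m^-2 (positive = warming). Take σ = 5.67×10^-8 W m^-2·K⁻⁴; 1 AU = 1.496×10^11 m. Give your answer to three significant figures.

Orbital distance: d = 15.4 AU = 2.304×10^12 m.
S = L/(4πd²) = 18.14 W m^-2.
The change in absorbed flux is Δ[S(1−α)/4] = −SΔα/4 = 0.2222 W m^-2.

0.222 W m^-2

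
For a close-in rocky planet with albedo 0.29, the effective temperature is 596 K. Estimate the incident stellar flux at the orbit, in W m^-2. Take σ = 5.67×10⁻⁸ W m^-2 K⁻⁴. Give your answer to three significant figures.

40300 W m^-2

Invert the energy balance for S: S = 4σT⁴/(1−α).
σT⁴ = 5.67×10⁻⁸·(596)⁴ = 7154 W m^-2.
So S = 4×7154/(1−0.29) = 40310 W m^-2.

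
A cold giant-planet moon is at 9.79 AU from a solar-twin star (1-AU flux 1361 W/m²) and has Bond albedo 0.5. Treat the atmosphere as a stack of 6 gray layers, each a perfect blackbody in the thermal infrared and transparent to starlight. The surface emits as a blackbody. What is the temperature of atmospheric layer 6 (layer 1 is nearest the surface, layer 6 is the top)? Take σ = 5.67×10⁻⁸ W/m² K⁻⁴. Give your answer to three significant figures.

Flux at the orbit: S = 1361/(9.79)² = 14.20 W/m².
The effective emission temperature is T_e = [S(1−α)/(4σ)]^¼ = 74.80 K.
The net upward flux σT_e⁴ is constant between every pair of levels, so T_k⁴ = (N+1−k)T_e⁴.
T_6 = (1)^(1/4)·74.80 = 74.80 K.

74.8 K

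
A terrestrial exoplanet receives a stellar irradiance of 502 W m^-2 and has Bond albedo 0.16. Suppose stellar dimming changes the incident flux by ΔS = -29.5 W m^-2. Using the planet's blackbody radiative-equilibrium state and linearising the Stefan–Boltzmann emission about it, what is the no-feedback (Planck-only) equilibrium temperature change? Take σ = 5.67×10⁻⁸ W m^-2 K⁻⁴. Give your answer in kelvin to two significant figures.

Unperturbed T_e = [502.0·(1−0.16)/(4σ)]^¼ = 207.7 K.
ΔF = Δ[S(1−α)]/4 = (1−0.16)·-29.5/4 = -6.195 W m^-2.
Planck response: λ_P = 4σT_e³ = 4·5.67×10⁻⁸·(207.7)³ = 2.031 W m^-2/K.
So ΔT₀ = -6.195/2.031 = -3.05 K.

-3.1 K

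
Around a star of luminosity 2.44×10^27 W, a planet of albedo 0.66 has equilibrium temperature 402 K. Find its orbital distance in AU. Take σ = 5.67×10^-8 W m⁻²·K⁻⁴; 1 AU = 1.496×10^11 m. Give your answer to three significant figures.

Energy balance gives S = 4σT⁴/(1−α) = 17420 W m⁻².
S = L/(4πd²) → d = √(L/4πS) = √(2.44×10^27/(4π·17420)) = 1.056×10^11 m = 0.7057 AU.

0.706 AU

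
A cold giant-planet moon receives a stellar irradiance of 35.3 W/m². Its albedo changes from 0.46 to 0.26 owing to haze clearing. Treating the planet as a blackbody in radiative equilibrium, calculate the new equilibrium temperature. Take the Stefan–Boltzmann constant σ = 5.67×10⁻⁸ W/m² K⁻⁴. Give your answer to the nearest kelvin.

T₂ = [S(1−α₂)/(4σ)]^(1/4) = [35.30·0.74/(4σ)]^(1/4) = 103.6 K.

104 kelvin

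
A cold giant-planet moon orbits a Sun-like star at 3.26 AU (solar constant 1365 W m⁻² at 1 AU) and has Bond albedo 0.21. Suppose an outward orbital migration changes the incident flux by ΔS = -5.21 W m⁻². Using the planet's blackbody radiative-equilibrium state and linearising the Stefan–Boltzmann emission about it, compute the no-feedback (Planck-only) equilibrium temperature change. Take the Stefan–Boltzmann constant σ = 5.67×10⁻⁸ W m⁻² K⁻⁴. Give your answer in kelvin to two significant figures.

Irradiance scales as 1/d², so S = 1365 W m⁻² × (1/3.26)² = 128.4 W m⁻².
Unperturbed T_e = [128.4·(1−0.21)/(4σ)]^¼ = 145.4 K.
Only a fraction (1−α) is absorbed and it's spread over 4πR², so ΔF = (1−α)ΔS/4 = -1.029 W m⁻².
Linearising σT⁴ gives d(σT⁴)/dT = 4σT_e³ = 0.6977 W m⁻² per K.
So ΔT₀ = -1.029/0.6977 = -1.47 K.

-1.5 kelvin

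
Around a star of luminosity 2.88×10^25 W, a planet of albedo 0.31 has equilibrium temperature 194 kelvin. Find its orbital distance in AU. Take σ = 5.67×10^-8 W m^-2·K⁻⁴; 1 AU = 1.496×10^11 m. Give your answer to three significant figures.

0.469 AU

The flux needed for this T is 4σT⁴/(1−0.31) = 465.6 W m^-2.
From L = 4πd²S, d = √(2.88×10^25/(4π·465.6)) = 7.016×10^10 m = 0.4690 AU.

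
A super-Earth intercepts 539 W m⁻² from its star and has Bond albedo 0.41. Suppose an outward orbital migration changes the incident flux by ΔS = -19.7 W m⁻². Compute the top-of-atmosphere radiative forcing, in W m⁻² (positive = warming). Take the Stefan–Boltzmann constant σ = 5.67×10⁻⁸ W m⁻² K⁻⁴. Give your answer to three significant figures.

-2.91 W m⁻²

ΔF = Δ[S(1−α)]/4 = (1−0.41)·-19.7/4 = -2.906 W m⁻².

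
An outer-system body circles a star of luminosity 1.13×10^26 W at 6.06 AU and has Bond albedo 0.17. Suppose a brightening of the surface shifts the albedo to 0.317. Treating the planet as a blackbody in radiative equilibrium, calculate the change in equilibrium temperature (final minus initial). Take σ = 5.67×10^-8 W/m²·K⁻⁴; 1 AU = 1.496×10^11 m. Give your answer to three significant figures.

Orbital distance: d = 6.06 AU = 9.066×10^11 m.
Spreading L over a sphere of radius d: S = 1.13×10^26/(4π·9.07×10^11²) = 10.94 W/m².
With α = 0.17, T₁ = 79.55 K.
With α = 0.317, T₂ = 75.76 K.
ΔT = T₂ − T₁ = -3.784 K.

-3.78 K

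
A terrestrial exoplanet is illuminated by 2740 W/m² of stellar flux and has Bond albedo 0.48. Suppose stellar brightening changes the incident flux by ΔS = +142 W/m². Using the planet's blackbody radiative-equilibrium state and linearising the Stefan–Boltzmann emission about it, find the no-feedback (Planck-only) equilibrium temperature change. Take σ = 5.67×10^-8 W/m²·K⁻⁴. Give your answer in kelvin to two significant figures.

Reference equilibrium: T_e = [S(1−α)/(4σ)]^(1/4) = 281.5 K.
Only a fraction (1−α) is absorbed and it's spread over 4πR², so ΔF = (1−α)ΔS/4 = 18.46 W/m².
Linearising σT⁴ gives d(σT⁴)/dT = 4σT_e³ = 5.061 W/m² per K.
ΔT₀ = ΔF/λ_P = 18.46/5.061 = 3.65 K.

3.6 K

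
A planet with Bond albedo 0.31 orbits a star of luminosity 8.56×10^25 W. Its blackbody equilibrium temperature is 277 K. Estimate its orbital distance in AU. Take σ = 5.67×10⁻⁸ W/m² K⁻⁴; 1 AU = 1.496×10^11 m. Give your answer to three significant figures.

The flux needed for this T is 4σT⁴/(1−0.31) = 1935 W/m².
S = L/(4πd²) → d = √(L/4πS) = √(8.56×10^25/(4π·1935)) = 5.933×10^10 m = 0.3966 AU.

0.397 AU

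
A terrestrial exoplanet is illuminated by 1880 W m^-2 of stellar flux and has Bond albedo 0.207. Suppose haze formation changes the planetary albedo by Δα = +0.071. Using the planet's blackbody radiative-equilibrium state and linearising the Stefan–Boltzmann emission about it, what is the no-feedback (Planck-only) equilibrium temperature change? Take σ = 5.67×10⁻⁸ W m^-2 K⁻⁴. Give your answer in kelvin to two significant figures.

Reference equilibrium: T_e = [S(1−α)/(4σ)]^(1/4) = 284.7 K.
The change in absorbed flux is Δ[S(1−α)/4] = −SΔα/4 = -33.37 W m^-2.
Planck response: λ_P = 4σT_e³ = 4·5.67×10⁻⁸·(284.7)³ = 5.236 W m^-2/K.
ΔT₀ = ΔF/λ_P = -33.37/5.236 = -6.37 K.

-6.4 K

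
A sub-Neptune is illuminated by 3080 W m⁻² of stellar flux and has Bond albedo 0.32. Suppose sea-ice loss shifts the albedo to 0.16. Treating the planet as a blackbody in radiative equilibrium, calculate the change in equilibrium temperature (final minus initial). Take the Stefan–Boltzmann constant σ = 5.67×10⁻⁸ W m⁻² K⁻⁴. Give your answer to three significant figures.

Initial: T₁ = [S(1−0.32)/(4σ)]^(1/4) = 310.0 K.
Final:   T₂ = [S(1−0.16)/(4σ)]^(1/4) = 326.8 K.
ΔT = T₂ − T₁ = 16.82 K.

16.8 K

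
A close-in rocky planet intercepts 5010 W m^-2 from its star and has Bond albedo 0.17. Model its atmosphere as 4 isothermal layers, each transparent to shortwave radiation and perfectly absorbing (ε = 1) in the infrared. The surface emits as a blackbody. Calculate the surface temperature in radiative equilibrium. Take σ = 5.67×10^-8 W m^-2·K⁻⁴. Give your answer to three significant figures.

OLR = S(1−α)/4 = 1040 W m^-2; the top layer radiates at T_e = 368.0 K.
Layer-by-layer balance gives σT_s⁴ = (N+1)σT_e⁴, so T_s = 5^¼·368.0 = 550.3 K.

550 K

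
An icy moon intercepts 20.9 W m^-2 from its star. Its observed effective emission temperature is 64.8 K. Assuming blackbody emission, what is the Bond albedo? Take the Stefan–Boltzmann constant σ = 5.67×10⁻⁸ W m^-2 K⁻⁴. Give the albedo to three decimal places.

0.809

Rearranging the radiative balance, α = 1 − 4σT⁴/S.
4σT⁴ = 4·5.67×10⁻⁸·(64.8)⁴ = 3.999 W m^-2.
Hence α = 1 − 3.999/20.90 = 0.8087.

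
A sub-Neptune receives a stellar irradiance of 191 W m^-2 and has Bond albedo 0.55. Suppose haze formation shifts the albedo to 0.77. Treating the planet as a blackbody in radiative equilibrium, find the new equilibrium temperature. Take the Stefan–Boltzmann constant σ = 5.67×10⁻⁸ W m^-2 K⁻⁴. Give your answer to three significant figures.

New equilibrium: T₂ = [(1−0.77)·191.0/(4σ)]^(1/4) = 118.0 K.

118 kelvin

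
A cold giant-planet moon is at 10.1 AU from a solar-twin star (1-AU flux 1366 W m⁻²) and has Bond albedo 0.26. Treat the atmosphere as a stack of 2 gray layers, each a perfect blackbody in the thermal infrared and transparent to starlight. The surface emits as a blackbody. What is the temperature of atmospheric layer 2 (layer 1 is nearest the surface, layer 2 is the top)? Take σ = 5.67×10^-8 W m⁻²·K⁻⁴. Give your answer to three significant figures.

81.3 K

Irradiance scales as 1/d², so S = 1366 W m⁻² × (1/10.1)² = 13.39 W m⁻².
The effective emission temperature is T_e = [S(1−α)/(4σ)]^¼ = 81.30 K.
The net upward flux σT_e⁴ is constant between every pair of levels, so T_k⁴ = (N+1−k)T_e⁴.
With k = 2: T_2 = (2+1−2)^¼·81.30 K = 81.30 K.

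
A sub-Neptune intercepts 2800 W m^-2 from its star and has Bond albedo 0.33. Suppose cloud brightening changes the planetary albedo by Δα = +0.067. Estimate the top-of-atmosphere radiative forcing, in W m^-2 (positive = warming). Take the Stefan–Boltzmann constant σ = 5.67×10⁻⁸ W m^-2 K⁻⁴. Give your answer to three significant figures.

-46.9 W m^-2

ΔF = −(S/4)Δα = −(2800/4)×(+0.067) = -46.90 W m^-2.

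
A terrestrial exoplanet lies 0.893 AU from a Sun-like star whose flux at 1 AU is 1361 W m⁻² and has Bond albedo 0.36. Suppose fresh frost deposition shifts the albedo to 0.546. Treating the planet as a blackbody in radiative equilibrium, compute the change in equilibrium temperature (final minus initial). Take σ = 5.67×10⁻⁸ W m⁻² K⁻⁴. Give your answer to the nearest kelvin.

-22 kelvin

Flux at the orbit: S = 1361/(0.893)² = 1707 W m⁻².
Before: T₁ = [1707·0.64/(4σ)]^(1/4) = 263.4 K.
After:  T₂ = [1707·0.454/(4σ)]^(1/4) = 241.8 K.
Change: 241.8 − 263.4 = -21.67 K.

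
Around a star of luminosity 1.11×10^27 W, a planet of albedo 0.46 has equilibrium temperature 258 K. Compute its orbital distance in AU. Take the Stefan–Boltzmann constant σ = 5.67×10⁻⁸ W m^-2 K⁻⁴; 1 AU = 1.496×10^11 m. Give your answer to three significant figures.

1.46 AU

Energy balance gives S = 4σT⁴/(1−α) = 1861 W m^-2.
From L = 4πd²S, d = √(1.11×10^27/(4π·1861)) = 2.179×10^11 m = 1.456 AU.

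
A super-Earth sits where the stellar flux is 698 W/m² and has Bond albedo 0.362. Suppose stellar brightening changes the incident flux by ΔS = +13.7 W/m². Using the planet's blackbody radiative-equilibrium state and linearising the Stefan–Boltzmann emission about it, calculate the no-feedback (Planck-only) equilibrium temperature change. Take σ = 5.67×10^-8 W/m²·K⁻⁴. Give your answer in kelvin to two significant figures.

1.0 K

The baseline emission temperature is T_e = 210.5 K.
TOA radiative forcing: ΔF = (1−α)ΔS/4 = 0.638·(+13.7)/4 = 2.185 W/m².
Linearising σT⁴ gives d(σT⁴)/dT = 4σT_e³ = 2.116 W/m² per K.
So ΔT₀ = 2.185/2.116 = 1.03 K.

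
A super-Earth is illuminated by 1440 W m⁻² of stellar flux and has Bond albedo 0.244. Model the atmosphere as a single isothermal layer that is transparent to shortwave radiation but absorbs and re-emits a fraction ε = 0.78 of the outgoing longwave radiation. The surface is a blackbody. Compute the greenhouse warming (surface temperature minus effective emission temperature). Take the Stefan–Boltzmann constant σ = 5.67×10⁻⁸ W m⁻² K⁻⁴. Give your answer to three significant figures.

34.6 K

At the top of the atmosphere, σT_e⁴ = S(1−α)/4 = 272.2 W m⁻², giving T_e = 263.2 K.
The surface balance (absorbed SW + ε·downward IR = σT_s⁴) with T_a⁴ = T_s⁴/2 reduces to T_s = T_e·[2/(2−ε)]^¼ = 297.8 K.
T_s − T_e = 297.8 − 263.2 = 34.62 K.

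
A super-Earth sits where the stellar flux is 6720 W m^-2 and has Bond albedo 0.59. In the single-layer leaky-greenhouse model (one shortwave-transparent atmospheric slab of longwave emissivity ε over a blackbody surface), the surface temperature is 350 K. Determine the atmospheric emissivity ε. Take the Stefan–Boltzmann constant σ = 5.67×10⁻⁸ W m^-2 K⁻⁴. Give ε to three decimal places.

First, T_e = [6720·(1−0.59)/(4σ)]^(1/4) = 332.0 K.
T_s⁴ = T_e⁴·2/(2−ε) → ε = 2 − 2(T_e/T_s)⁴ = 2 − 2·(332.0/350)⁴ = 0.3809.

0.381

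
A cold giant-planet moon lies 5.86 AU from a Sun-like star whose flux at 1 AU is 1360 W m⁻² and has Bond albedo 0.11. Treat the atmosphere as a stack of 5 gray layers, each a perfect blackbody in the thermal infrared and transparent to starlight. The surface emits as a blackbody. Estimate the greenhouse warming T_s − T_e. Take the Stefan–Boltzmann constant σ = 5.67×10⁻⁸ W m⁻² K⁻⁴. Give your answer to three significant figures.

By the inverse-square law, S = 1360/5.86² = 39.60 W m⁻².
The effective emission temperature is T_e = [S(1−α)/(4σ)]^¼ = 111.7 K.
Surface: T_s = (6)^¼·T_e = 174.7 K.
So the greenhouse effect raises the surface by 174.7 − 111.7 = 63.09 K.

63.1 K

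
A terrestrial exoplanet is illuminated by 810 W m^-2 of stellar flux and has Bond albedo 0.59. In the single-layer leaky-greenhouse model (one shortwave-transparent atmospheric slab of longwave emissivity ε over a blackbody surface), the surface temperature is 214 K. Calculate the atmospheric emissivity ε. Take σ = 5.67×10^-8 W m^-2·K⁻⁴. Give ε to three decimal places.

TOA balance gives T_e = 195.6 K.
Inverting T_s⁴ = 2T_e⁴/(2−ε): (T_e/T_s)⁴ = 0.6982, so ε = 2(1 − 0.6982) = 0.6036.

0.604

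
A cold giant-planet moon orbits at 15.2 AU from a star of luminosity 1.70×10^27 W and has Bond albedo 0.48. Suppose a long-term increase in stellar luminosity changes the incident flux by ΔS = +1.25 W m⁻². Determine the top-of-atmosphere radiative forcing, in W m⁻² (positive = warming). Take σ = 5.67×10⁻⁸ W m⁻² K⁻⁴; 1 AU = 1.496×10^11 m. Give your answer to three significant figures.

d = 15.2 × 1.496×10^11 m = 2.274×10^12 m.
Spreading L over a sphere of radius d: S = 1.70×10^27/(4π·2.27×10^12²) = 26.16 W m⁻².
TOA radiative forcing: ΔF = (1−α)ΔS/4 = 0.52·(+1.25)/4 = 0.1625 W m⁻².

0.163 W m⁻²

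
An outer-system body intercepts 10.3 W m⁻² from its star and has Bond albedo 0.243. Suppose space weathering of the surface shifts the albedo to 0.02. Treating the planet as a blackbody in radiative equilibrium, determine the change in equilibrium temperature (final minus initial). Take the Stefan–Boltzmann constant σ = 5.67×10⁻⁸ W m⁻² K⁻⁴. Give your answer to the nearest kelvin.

5 K

Initial: T₁ = [S(1−0.243)/(4σ)]^(1/4) = 76.57 K.
Final:   T₂ = [S(1−0.02)/(4σ)]^(1/4) = 81.68 K.
ΔT = T₂ − T₁ = 5.106 K.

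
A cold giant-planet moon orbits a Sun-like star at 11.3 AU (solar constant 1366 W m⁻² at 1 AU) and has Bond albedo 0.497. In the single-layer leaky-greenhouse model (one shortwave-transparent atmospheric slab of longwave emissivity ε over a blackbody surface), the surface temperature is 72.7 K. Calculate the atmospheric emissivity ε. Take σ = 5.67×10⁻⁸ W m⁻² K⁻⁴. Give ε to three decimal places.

By the inverse-square law, S = 1366/11.3² = 10.70 W m⁻².
Effective temperature: T_e = [S(1−α)/(4σ)]^(1/4) = 69.79 K.
Since (2−ε)/2 = (T_e/T_s)⁴ = 0.8493, ε = 0.3013.

0.301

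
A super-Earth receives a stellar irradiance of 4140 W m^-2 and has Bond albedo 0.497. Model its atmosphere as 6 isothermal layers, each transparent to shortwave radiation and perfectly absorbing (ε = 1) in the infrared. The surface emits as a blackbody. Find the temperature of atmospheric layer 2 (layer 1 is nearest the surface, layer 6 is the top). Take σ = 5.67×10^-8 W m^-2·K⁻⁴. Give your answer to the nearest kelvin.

463 K

OLR = S(1−α)/4 = 520.6 W m^-2; the top layer radiates at T_e = 309.6 K.
Each opaque layer satisfies 2T_j⁴ = T_{j−1}⁴ + T_{j+1}⁴, giving T_k⁴ = (N+1−k)T_e⁴.
With k = 2: T_2 = (6+1−2)^¼·309.6 K = 462.9 K.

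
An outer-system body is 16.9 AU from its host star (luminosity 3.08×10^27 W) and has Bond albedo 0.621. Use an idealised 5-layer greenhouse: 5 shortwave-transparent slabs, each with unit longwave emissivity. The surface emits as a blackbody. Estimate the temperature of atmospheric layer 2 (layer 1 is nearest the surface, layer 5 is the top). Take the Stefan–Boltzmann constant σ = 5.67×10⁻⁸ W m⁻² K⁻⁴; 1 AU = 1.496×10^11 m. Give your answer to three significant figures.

d = 16.9 × 1.496×10^11 m = 2.528×10^12 m.
Spreading L over a sphere of radius d: S = 3.08×10^27/(4π·2.53×10^12²) = 38.34 W m⁻².
The effective emission temperature is T_e = [S(1−α)/(4σ)]^¼ = 89.47 K.
The net upward flux σT_e⁴ is constant between every pair of levels, so T_k⁴ = (N+1−k)T_e⁴.
T_2 = (4)^(1/4)·89.47 = 126.5 K.

127 K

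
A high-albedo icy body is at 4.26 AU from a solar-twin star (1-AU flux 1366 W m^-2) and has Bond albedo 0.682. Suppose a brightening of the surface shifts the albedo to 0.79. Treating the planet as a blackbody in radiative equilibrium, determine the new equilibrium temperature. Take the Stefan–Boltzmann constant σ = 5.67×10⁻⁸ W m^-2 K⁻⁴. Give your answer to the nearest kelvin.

91 K

Irradiance scales as 1/d², so S = 1366 W m^-2 × (1/4.26)² = 75.27 W m^-2.
New equilibrium: T₂ = [(1−0.79)·75.27/(4σ)]^(1/4) = 91.37 K.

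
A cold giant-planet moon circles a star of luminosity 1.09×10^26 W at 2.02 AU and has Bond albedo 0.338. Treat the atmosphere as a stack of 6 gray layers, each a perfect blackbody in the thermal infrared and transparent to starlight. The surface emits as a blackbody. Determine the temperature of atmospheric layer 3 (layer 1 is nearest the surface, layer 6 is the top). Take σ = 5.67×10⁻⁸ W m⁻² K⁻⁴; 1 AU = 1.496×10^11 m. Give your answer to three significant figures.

182 K

Orbital distance: d = 2.02 AU = 3.022×10^11 m.
Flux at the orbit: S = L/(4πd²) = 1.09×10^26/(4π·(3.02×10^11)²) = 94.98 W m⁻².
Top-of-atmosphere balance: σT_e⁴ = S(1−α)/4 = 15.72 W m⁻² → T_e = 129.0 K.
In the N-layer model, layer k (counted from the surface) has T_k = (N+1−k)^(1/4)·T_e.
T_3 = (4)^(1/4)·129.0 = 182.5 K.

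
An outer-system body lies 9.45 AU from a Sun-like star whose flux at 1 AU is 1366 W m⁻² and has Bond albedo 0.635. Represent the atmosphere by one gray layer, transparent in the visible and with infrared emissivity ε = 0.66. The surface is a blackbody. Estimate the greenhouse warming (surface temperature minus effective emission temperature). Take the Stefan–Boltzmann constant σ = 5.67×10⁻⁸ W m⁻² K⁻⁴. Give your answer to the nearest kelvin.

7 K

By the inverse-square law, S = 1366/9.45² = 15.30 W m⁻².
At the top of the atmosphere, σT_e⁴ = S(1−α)/4 = 1.396 W m⁻², giving T_e = 70.44 K.
For a single slab of emissivity ε, T_s⁴ = 2T_e⁴/(2−ε); thus T_s = 70.44·(1.493)^(1/4) = 77.86 K.
T_s − T_e = 77.86 − 70.44 = 7.417 K.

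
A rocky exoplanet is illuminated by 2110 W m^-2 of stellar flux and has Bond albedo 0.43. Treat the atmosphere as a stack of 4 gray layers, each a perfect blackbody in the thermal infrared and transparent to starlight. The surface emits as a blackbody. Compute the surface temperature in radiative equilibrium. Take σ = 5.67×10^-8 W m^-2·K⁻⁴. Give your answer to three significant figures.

Top-of-atmosphere balance: σT_e⁴ = S(1−α)/4 = 300.7 W m^-2 → T_e = 269.9 K.
With N = 4 opaque layers, T_s = (N+1)^(1/4)·T_e = 5^(1/4)·269.9 = 403.5 K.

404 K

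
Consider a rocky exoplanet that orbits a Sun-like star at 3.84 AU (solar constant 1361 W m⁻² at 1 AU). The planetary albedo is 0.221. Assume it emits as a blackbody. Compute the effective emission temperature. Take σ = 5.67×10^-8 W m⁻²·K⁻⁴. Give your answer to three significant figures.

By the inverse-square law, S = 1361/3.84² = 92.30 W m⁻².
The planet absorbs (1−α)S over its disc πR² and re-emits over 4πR², so the mean absorbed flux is (1−0.221)·92.30/4 = 17.98 W m⁻².
Balancing against σT⁴: T = (17.98/5.67×10⁻⁸)^(1/4) = 133.4 K.

133 K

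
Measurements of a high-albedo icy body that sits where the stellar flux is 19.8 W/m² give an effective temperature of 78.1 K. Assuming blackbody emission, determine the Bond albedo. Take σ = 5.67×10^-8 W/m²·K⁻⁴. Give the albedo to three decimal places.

0.574

Rearranging the radiative balance, α = 1 − 4σT⁴/S.
4σT⁴ = 4·5.67×10⁻⁸·(78.1)⁴ = 8.438 W/m².
1−α = 8.438/19.80 = 0.4262, so α = 0.5738.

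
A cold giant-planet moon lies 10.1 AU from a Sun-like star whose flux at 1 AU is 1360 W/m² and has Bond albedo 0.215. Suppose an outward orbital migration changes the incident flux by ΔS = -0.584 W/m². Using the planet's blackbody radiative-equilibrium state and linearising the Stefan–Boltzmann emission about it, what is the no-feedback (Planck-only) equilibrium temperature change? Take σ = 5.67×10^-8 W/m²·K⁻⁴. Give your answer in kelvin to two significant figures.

By the inverse-square law, S = 1360/10.1² = 13.33 W/m².
The baseline emission temperature is T_e = 82.42 K.
TOA radiative forcing: ΔF = (1−α)ΔS/4 = 0.785·(-0.584)/4 = -0.1146 W/m².
The Planck feedback parameter is 4σT_e³ = 0.1270 W/m²/K.
So ΔT₀ = -0.1146/0.1270 = -0.903 K.

-0.90 K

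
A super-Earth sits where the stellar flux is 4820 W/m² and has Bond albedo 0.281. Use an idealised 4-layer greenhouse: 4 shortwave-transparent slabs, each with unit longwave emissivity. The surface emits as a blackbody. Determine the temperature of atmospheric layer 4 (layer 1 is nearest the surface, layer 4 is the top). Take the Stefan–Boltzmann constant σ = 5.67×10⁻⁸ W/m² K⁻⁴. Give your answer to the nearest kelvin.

Top-of-atmosphere balance: σT_e⁴ = S(1−α)/4 = 866.4 W/m² → T_e = 351.6 K.
The net upward flux σT_e⁴ is constant between every pair of levels, so T_k⁴ = (N+1−k)T_e⁴.
T_4 = (1)^(1/4)·351.6 = 351.6 K.

352 K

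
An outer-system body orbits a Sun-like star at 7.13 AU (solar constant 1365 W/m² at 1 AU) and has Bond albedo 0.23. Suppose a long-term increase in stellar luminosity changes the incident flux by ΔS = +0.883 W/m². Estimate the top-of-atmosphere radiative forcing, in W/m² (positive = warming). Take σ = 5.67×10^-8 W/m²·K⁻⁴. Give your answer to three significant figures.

0.170 W/m²

By the inverse-square law, S = 1365/7.13² = 26.85 W/m².
TOA radiative forcing: ΔF = (1−α)ΔS/4 = 0.77·(+0.883)/4 = 0.1700 W/m².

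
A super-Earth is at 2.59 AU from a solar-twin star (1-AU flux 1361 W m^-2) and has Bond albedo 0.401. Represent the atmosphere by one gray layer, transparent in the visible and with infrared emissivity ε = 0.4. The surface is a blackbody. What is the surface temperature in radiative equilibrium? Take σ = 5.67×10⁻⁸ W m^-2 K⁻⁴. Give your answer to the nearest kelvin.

Irradiance scales as 1/d², so S = 1361 W m^-2 × (1/2.59)² = 202.9 W m^-2.
Effective emission temperature (TOA balance): σT_e⁴ = S(1−α)/4 = 30.38 W m^-2 → T_e = 152.1 K.
The surface balance (absorbed SW + ε·downward IR = σT_s⁴) with T_a⁴ = T_s⁴/2 reduces to T_s = T_e·[2/(2−ε)]^¼ = 160.9 K.

161 K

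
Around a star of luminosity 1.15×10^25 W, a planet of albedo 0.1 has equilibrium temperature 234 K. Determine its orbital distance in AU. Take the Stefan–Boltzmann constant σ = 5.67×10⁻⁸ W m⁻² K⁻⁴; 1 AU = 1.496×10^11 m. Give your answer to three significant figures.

Required flux: S = 4σT⁴/(1−α) = 755.6 W m⁻².
Then d = [L/(4πS)]^(1/2) = 3.480×10^10 m, i.e. 0.2326 AU.

0.233 AU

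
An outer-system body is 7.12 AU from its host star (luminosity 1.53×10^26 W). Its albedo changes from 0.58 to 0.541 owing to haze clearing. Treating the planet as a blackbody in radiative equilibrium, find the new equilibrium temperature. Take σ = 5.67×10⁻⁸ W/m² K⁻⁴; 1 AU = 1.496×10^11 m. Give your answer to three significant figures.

68.3 K

d = 7.12 × 1.496×10^11 m = 1.065×10^12 m.
Flux at the orbit: S = L/(4πd²) = 1.53×10^26/(4π·(1.07×10^12)²) = 10.73 W/m².
T₂ = [S(1−α₂)/(4σ)]^(1/4) = [10.73·0.459/(4σ)]^(1/4) = 68.27 K.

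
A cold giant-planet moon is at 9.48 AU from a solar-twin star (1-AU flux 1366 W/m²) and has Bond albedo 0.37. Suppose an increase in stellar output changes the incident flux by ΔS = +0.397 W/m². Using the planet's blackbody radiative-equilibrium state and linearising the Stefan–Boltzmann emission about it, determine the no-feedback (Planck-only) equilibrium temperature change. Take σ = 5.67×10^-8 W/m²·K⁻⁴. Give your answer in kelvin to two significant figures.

Flux at the orbit: S = 1366/(9.48)² = 15.20 W/m².
The baseline emission temperature is T_e = 80.61 K.
TOA radiative forcing: ΔF = (1−α)ΔS/4 = 0.63·(+0.397)/4 = 0.06253 W/m².
Linearising σT⁴ gives d(σT⁴)/dT = 4σT_e³ = 0.1188 W/m² per K.
So ΔT₀ = 0.06253/0.1188 = 0.526 K.

0.53 K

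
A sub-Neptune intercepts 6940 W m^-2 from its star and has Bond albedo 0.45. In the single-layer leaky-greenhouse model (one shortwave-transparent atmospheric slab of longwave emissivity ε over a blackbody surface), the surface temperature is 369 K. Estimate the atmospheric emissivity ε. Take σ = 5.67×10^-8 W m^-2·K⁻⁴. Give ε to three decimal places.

0.184

First, T_e = [6940·(1−0.45)/(4σ)]^(1/4) = 360.2 K.
Inverting T_s⁴ = 2T_e⁴/(2−ε): (T_e/T_s)⁴ = 0.9078, so ε = 2(1 − 0.9078) = 0.1845.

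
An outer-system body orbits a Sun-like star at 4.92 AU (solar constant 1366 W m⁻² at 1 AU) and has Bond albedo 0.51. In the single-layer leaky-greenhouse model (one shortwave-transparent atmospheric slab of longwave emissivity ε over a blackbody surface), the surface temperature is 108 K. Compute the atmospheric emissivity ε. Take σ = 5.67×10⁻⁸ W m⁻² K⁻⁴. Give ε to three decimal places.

0.208

By the inverse-square law, S = 1366/4.92² = 56.43 W m⁻².
First, T_e = [56.43·(1−0.51)/(4σ)]^(1/4) = 105.1 K.
T_s⁴ = T_e⁴·2/(2−ε) → ε = 2 − 2(T_e/T_s)⁴ = 2 − 2·(105.1/108)⁴ = 0.2077.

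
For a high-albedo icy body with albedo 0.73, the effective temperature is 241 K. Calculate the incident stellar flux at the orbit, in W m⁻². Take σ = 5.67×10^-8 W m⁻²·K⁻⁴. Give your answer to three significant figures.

2830 W m⁻²

From S(1−α)/4 = σT⁴: S = 4σT⁴/(1−α).
σT⁴ = 5.67×10⁻⁸·(241)⁴ = 191.3 W m⁻².
So S = 4×191.3/(1−0.73) = 2834 W m⁻².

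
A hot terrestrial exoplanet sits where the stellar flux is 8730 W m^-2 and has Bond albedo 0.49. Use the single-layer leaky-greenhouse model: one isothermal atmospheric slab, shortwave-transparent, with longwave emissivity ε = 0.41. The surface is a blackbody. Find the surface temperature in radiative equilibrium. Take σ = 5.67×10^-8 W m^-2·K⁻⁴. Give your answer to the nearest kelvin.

The planet radiates to space at T_e = [S(1−α)/(4σ)]^(1/4) = 374.3 K.
The surface balance (absorbed SW + ε·downward IR = σT_s⁴) with T_a⁴ = T_s⁴/2 reduces to T_s = T_e·[2/(2−ε)]^¼ = 396.4 K.

396 K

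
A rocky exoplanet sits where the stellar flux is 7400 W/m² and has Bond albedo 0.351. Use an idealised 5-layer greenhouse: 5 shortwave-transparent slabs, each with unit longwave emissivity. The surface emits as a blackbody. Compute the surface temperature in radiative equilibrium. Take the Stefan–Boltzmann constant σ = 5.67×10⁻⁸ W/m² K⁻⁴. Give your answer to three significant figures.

597 K

The effective emission temperature is T_e = [S(1−α)/(4σ)]^¼ = 381.5 K.
With N = 5 opaque layers, T_s = (N+1)^(1/4)·T_e = 6^(1/4)·381.5 = 597.0 K.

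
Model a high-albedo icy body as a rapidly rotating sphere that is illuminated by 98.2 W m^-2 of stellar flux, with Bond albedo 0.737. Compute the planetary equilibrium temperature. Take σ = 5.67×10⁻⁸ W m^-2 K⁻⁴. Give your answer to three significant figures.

The planet absorbs (1−α)S over its disc πR² and re-emits over 4πR², so the mean absorbed flux is (1−0.737)·98.20/4 = 6.457 W m^-2.
In equilibrium σT⁴ equals this, so T = 103.3 K.

103 K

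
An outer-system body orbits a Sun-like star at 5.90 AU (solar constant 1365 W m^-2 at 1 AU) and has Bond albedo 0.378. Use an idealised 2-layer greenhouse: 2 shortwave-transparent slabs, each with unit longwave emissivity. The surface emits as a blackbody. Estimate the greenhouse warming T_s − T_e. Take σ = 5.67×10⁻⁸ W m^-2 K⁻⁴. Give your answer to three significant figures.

Irradiance scales as 1/d², so S = 1365 W m^-2 × (1/5.90)² = 39.21 W m^-2.
The effective emission temperature is T_e = [S(1−α)/(4σ)]^¼ = 101.8 K.
Surface: T_s = (3)^¼·T_e = 134.0 K.
So the greenhouse effect raises the surface by 134.0 − 101.8 = 32.19 K.

32.2 K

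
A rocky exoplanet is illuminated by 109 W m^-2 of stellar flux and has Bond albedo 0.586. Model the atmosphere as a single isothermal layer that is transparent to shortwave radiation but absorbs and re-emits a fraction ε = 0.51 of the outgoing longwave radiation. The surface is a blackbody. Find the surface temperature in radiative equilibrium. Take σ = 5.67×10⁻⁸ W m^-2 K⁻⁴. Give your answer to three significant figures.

At the top of the atmosphere, σT_e⁴ = S(1−α)/4 = 11.28 W m^-2, giving T_e = 118.8 K.
Surface balance with a leaky layer gives σT_s⁴ = σT_e⁴·2/(2−ε), so T_s = T_e·[2/(2−0.51)]^(1/4) = 127.8 K.

128 K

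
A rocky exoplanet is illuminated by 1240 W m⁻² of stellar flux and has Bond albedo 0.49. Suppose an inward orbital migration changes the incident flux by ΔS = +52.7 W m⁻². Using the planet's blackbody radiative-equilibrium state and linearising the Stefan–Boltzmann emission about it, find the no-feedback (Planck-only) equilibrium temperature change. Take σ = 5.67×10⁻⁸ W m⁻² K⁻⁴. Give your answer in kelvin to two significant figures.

2.4 K

Reference equilibrium: T_e = [S(1−α)/(4σ)]^(1/4) = 229.8 K.
ΔF = Δ[S(1−α)]/4 = (1−0.49)·+52.7/4 = 6.719 W m⁻².
The Planck feedback parameter is 4σT_e³ = 2.752 W m⁻²/K.
ΔT₀ = ΔF/λ_P = 6.719/2.752 = 2.44 K.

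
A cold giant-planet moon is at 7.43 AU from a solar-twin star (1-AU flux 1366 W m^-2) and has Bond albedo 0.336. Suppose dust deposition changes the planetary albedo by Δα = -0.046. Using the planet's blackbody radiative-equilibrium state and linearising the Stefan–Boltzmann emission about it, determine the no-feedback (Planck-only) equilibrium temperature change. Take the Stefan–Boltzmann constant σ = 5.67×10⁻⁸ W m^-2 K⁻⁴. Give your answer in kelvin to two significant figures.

Irradiance scales as 1/d², so S = 1366 W m^-2 × (1/7.43)² = 24.74 W m^-2.
Unperturbed T_e = [24.74·(1−0.336)/(4σ)]^¼ = 92.26 K.
ΔF = −(S/4)Δα = −(24.74/4)×(-0.046) = 0.2846 W m^-2.
Planck response: λ_P = 4σT_e³ = 4·5.67×10⁻⁸·(92.26)³ = 0.1781 W m^-2/K.
So ΔT₀ = 0.2846/0.1781 = 1.60 K.

1.6 K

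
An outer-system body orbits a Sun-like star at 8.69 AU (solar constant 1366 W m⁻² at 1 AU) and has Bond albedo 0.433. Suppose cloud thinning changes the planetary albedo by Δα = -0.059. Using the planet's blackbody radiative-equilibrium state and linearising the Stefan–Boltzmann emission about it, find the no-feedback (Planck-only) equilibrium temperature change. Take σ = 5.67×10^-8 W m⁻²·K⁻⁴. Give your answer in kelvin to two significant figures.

Irradiance scales as 1/d², so S = 1366 W m⁻² × (1/8.69)² = 18.09 W m⁻².
Unperturbed T_e = [18.09·(1−0.433)/(4σ)]^¼ = 82.00 K.
The change in absorbed flux is Δ[S(1−α)/4] = −SΔα/4 = 0.2668 W m⁻².
Linearising σT⁴ gives d(σT⁴)/dT = 4σT_e³ = 0.1251 W m⁻² per K.
Hence the no-feedback warming is ΔF/(4σT_e³) = 2.13 K.

2.1 K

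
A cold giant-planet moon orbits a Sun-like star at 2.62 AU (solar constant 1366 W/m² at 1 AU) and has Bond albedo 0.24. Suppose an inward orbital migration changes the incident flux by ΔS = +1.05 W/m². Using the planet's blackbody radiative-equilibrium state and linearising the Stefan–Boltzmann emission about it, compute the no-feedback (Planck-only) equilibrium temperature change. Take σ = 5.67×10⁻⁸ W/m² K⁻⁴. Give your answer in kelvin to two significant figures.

By the inverse-square law, S = 1366/2.62² = 199.0 W/m².
The baseline emission temperature is T_e = 160.7 K.
TOA radiative forcing: ΔF = (1−α)ΔS/4 = 0.76·(+1.05)/4 = 0.1995 W/m².
Linearising σT⁴ gives d(σT⁴)/dT = 4σT_e³ = 0.9411 W/m² per K.
Hence the no-feedback warming is ΔF/(4σT_e³) = 0.212 K.

0.21 K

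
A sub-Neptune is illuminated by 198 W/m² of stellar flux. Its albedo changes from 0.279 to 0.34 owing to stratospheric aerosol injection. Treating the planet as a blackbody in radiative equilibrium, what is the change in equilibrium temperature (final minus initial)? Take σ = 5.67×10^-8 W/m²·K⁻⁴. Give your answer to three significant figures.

Initial: T₁ = [S(1−0.279)/(4σ)]^(1/4) = 158.4 K.
Final:   T₂ = [S(1−0.34)/(4σ)]^(1/4) = 154.9 K.
Change: 154.9 − 158.4 = -3.462 K.

-3.46 K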